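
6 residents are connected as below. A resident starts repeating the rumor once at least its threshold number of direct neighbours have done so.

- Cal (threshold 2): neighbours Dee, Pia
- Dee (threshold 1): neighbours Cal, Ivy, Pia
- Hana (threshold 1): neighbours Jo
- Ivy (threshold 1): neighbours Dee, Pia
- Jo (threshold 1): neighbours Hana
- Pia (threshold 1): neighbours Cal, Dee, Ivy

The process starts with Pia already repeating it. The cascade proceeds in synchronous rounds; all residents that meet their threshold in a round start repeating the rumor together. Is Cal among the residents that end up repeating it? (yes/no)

Round 1 — Pia starts repeating the rumor (initial).
Round 2 — checking thresholds:
  Cal: 1 of 2 neighbours < 2, below threshold.
  Dee: 1 of 3 neighbours ≥ 1, starts repeating the rumor.
  Ivy: 1 of 2 neighbours ≥ 1, starts repeating the rumor.
Round 3 — checking thresholds:
  Cal: 2 of 2 neighbours ≥ 2, starts repeating the rumor.
Round 4 — no new spreads; cascade stops.

yes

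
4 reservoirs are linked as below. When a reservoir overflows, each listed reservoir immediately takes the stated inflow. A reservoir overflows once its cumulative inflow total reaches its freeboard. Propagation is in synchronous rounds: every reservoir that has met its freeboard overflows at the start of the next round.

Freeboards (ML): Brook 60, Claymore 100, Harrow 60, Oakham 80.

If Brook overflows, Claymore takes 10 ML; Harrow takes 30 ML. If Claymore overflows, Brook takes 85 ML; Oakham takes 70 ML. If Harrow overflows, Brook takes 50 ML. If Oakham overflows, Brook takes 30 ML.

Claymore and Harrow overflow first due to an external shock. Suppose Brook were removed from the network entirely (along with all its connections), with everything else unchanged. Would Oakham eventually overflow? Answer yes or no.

With Brook removed:
Round 1 — Claymore, Harrow overflow (initial).
  Oakham: +70 → 70 < 80
No further overflows.

no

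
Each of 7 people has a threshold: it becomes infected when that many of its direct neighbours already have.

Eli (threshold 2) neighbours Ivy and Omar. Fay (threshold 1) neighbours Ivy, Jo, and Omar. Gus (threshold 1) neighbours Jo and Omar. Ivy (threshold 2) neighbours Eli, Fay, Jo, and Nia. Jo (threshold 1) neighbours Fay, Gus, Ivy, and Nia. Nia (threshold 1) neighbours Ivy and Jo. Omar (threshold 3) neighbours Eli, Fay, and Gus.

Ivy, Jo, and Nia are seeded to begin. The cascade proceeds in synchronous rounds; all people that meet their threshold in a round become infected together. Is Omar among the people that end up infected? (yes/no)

Round 1 — Ivy, Jo, Nia become infected (initial).
Round 2 — checking thresholds:
  Eli: 1 of 2 neighbours < 2, below threshold.
  Fay: 2 of 3 neighbours ≥ 1, becomes infected.
  Gus: 1 of 2 neighbours ≥ 1, becomes infected.
Round 3 — no new infections; cascade stops.

no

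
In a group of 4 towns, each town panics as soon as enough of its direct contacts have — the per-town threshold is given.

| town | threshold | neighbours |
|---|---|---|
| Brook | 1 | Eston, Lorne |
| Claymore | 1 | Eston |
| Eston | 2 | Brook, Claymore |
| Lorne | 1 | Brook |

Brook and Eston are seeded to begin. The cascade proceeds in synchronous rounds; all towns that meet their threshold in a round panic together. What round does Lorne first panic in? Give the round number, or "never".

2

Round 1 — Brook, Eston panic (initial).
Round 2 — checking thresholds:
  Claymore: 1 of 1 neighbours ≥ 1, panics.
  Lorne: 1 of 1 neighbours ≥ 1, panics.
Round 3 — no new panics; cascade stops.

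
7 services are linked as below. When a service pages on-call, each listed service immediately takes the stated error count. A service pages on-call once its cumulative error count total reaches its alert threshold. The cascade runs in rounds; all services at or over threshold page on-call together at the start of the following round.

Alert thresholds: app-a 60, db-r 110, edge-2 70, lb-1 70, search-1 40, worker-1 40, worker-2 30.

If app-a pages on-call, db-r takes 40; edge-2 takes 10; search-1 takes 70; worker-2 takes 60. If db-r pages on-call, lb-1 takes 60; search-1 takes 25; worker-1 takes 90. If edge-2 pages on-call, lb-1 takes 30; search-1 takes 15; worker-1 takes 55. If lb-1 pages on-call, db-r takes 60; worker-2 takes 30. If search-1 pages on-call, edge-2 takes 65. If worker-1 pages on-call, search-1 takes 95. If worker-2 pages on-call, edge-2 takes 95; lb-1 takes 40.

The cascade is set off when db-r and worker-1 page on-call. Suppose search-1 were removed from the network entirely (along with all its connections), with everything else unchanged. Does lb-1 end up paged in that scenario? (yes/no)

no

With search-1 removed:
Round 1 — db-r, worker-1 page on-call (initial).
  lb-1: +60 → 60 < 70
No further pages.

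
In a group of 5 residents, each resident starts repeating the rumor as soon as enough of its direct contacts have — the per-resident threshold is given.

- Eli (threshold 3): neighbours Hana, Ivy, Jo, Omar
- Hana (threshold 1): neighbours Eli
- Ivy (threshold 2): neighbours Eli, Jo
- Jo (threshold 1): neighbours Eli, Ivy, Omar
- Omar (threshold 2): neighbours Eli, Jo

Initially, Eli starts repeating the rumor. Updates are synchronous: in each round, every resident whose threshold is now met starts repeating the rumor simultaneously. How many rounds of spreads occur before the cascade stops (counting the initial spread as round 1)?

Round 1 — Eli starts repeating the rumor (initial).
Round 2 — checking thresholds:
  Hana: 1 of 1 neighbours ≥ 1, starts repeating the rumor.
  Ivy: 1 of 2 neighbours < 2, holds.
  Jo: 1 of 3 neighbours ≥ 1, starts repeating the rumor.
  Omar: 1 of 2 neighbours < 2, holds.
Round 3 — checking thresholds:
  Ivy: 2 of 2 neighbours ≥ 2, starts repeating the rumor.
  Omar: 2 of 2 neighbours ≥ 2, starts repeating the rumor.
Round 4 — no new spreads; cascade stops.

3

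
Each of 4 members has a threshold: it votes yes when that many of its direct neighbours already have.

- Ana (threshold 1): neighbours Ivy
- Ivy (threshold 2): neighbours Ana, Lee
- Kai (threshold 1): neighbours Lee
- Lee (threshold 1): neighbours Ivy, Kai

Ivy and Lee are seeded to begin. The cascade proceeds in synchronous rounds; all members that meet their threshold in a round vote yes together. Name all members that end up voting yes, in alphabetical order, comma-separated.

Ana, Ivy, Kai, Lee

Round 1 — Ivy, Lee vote yes (initial).
Round 2 — checking thresholds:
  Ana: 1 of 1 neighbours ≥ 1, votes yes.
  Kai: 1 of 1 neighbours ≥ 1, votes yes.
Round 3 — no new yes votes; cascade stops.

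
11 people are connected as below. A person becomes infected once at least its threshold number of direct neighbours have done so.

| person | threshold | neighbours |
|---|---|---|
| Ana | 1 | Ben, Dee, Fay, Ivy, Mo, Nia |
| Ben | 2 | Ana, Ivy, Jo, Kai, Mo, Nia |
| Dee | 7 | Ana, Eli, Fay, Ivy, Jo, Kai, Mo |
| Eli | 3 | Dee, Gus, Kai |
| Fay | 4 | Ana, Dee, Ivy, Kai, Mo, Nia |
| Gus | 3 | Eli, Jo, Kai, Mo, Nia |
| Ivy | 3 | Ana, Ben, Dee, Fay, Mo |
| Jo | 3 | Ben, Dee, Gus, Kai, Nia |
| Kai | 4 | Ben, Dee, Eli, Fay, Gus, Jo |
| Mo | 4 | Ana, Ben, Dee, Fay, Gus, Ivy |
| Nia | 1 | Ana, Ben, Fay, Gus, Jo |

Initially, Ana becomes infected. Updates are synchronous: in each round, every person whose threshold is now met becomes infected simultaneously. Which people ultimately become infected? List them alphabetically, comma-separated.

Round 1 — Ana becomes infected (initial).
Round 2 — checking thresholds:
  Ben: 1 of 6 neighbours < 2, holds.
  Dee: 1 of 7 neighbours < 7, holds.
  Fay: 1 of 6 neighbours < 4, holds.
  Ivy: 1 of 5 neighbours < 3, holds.
  Mo: 1 of 6 neighbours < 4, holds.
  Nia: 1 of 5 neighbours ≥ 1, becomes infected.
Round 3 — checking thresholds:
  Ben: 2 of 6 neighbours ≥ 2, becomes infected.
  Dee: 1 of 7 neighbours < 7, holds.
  Fay: 2 of 6 neighbours < 4, holds.
  Gus: 1 of 5 neighbours < 3, holds.
  Ivy: 1 of 5 neighbours < 3, holds.
  Jo: 1 of 5 neighbours < 3, holds.
  Mo: 1 of 6 neighbours < 4, holds.
Round 4 — no new infections; cascade stops.

Ana, Ben, Nia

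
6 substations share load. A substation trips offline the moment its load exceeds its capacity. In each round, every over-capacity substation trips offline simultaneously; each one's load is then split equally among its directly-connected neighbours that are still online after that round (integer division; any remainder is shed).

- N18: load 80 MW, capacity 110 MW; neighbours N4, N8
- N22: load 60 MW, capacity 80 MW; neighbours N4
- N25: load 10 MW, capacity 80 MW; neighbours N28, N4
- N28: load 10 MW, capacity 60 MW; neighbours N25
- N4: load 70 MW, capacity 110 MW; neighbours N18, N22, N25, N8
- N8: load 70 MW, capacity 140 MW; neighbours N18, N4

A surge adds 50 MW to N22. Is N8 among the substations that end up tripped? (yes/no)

Round 1 — N22 at 110 > 80. N22 trips offline.
  N22 sheds 110 MW to N4: 110 each.
    N4: 70+110 = 180 > 110
Round 2 — N4 trips offline.
  N4 sheds 180 MW to N18, N25, N8: 60 each.
    N18: 80+60 = 140 > 110
    N25: 10+60 = 70 ≤ 80
    N8: 70+60 = 130 ≤ 140
Round 3 — N18 trips offline.
  N18 sheds 140 MW to N8: 140 each.
    N8: 130+140 = 270 > 140
Round 4 — N8 trips offline.
  N8 sheds 270 MW: no online neighbours, lost.
No further trips.

yes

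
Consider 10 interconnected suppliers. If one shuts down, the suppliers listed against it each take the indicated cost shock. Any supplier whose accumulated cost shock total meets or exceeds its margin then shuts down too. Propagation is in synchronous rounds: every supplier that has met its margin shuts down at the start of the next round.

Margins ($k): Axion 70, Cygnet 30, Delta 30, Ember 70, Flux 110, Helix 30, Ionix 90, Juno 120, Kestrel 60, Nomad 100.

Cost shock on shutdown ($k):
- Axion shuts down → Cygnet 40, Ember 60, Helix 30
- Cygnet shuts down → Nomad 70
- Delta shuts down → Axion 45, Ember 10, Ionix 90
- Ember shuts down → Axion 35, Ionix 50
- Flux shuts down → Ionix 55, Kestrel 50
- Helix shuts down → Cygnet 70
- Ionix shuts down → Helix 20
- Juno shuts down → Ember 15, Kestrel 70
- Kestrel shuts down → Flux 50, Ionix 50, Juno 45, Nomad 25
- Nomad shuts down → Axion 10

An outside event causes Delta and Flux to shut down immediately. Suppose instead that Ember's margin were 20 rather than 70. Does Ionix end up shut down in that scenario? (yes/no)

With Ember's margin at 20:
Round 1 — Delta, Flux shut down (initial).
  Axion: +45 → 45 < 70
  Ember: +10 → 10 < 20
  Ionix: +90+55 → 145 ≥ 90
  Kestrel: +50 → 50 < 60
Round 2 — Ionix shuts down.
  Helix: +20 → 20 < 30
No further shutdowns.

yes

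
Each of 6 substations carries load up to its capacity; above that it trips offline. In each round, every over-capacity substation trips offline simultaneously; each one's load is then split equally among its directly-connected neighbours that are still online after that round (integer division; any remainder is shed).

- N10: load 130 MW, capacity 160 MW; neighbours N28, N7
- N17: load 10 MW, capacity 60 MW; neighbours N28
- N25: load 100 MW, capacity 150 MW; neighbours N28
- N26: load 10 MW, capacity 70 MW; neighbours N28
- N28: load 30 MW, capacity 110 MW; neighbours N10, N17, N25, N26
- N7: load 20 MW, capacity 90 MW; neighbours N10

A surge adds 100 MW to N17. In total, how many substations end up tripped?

Round 1 — N17 at 110 > 60. N17 trips offline.
  N17 sheds 110 MW to N28: 110 each.
    N28: 30+110 = 140 > 110
Round 2 — N28 trips offline.
  N28 sheds 140 MW to N10, N25, N26: 46 each (2 lost).
    N10: 130+46 = 176 > 160
    N25: 100+46 = 146 ≤ 150
    N26: 10+46 = 56 ≤ 70
Round 3 — N10 trips offline.
  N10 sheds 176 MW to N7: 176 each.
    N7: 20+176 = 196 > 90
Round 4 — N7 trips offline.
  N7 sheds 196 MW: no online neighbours, lost.
No further trips.

4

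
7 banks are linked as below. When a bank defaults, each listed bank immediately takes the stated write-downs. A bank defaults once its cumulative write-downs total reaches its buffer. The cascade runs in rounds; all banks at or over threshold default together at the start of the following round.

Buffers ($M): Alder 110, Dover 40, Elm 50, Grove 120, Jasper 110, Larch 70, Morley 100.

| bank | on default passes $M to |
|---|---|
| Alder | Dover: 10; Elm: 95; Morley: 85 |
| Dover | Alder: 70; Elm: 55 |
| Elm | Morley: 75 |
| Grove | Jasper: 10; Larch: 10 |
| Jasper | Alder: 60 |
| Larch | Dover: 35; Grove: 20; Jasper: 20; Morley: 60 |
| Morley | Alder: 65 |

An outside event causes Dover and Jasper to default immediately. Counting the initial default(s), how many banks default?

Round 1 — Dover, Jasper default (initial).
  Alder: +70+60 → 130 ≥ 110
  Elm: +55 → 55 ≥ 50
Round 2 — Alder, Elm default.
  Morley: +85+75 → 160 ≥ 100
Round 3 — Morley defaults.
No further defaults.

5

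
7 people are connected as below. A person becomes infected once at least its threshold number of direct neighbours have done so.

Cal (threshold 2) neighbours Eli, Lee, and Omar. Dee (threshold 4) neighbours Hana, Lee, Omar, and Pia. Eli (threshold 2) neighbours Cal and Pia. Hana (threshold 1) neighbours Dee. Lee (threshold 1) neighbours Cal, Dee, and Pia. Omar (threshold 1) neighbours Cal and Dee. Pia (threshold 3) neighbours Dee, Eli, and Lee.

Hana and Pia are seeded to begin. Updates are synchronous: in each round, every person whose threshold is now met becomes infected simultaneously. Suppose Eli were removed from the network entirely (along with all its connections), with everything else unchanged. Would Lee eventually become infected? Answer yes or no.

yes

With Eli removed:
Round 1 — Hana, Pia become infected (initial).
Round 2 — checking thresholds:
  Dee: 2 of 4 neighbours < 4, holds.
  Lee: 1 of 3 neighbours ≥ 1, becomes infected.
Round 3 — no new infections; cascade stops.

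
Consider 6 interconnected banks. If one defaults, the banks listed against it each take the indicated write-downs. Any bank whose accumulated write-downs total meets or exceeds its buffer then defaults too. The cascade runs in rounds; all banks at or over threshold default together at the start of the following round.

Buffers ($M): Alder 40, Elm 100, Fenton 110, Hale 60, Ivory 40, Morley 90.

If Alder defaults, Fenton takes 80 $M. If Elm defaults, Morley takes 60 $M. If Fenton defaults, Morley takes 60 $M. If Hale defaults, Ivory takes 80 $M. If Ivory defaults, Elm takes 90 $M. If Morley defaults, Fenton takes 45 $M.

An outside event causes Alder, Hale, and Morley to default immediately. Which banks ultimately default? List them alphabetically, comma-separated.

Round 1 — Alder, Hale, Morley default (initial).
  Fenton: +80+45 → 125 ≥ 110
  Ivory: +80 → 80 ≥ 40
Round 2 — Fenton, Ivory default.
  Elm: +90 → 90 < 100
No further defaults.

Alder, Fenton, Hale, Ivory, Morley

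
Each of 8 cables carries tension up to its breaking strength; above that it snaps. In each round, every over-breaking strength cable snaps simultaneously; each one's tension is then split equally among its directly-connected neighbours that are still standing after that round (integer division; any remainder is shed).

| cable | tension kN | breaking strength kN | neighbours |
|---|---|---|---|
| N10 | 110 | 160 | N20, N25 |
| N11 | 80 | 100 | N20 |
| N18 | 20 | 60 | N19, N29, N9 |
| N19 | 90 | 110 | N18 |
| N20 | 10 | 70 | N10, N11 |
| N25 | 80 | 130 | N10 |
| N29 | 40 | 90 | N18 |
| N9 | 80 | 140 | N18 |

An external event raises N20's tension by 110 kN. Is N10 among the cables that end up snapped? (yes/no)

Round 1 — N20 at 120 > 70. N20 snaps.
  N20 sheds 120 kN to N10, N11: 60 each.
    N10: 110+60 = 170 > 160
    N11: 80+60 = 140 > 100
Round 2 — N10, N11 snap.
  N10 sheds 170 kN to N25: 170 each.
    N25: 80+170 = 250 > 130
  N11 sheds 140 kN: no online neighbours, lost.
Round 3 — N25 snaps.
  N25 sheds 250 kN: no online neighbours, lost.
No further breaks.

yes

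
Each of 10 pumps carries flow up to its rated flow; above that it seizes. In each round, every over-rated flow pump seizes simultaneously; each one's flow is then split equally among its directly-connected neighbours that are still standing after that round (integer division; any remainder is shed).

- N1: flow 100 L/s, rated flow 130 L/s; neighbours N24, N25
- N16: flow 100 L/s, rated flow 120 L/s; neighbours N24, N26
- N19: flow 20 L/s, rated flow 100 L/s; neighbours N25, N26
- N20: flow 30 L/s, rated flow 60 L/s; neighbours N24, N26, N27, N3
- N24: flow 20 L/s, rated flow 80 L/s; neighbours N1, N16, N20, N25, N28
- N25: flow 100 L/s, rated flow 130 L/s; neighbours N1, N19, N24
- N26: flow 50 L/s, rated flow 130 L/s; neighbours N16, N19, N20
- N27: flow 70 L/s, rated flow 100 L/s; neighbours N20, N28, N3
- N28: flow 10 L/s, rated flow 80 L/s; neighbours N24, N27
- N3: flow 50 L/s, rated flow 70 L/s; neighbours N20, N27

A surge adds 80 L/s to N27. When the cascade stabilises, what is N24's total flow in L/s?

60

Round 1 — N27 at 150 > 100. N27 seizes.
  N27 sheds 150 L/s to N20, N28, N3: 50 each.
    N20: 30+50 = 80 > 60
    N28: 10+50 = 60 ≤ 80
    N3: 50+50 = 100 > 70
Round 2 — N20, N3 seize.
  N20 sheds 80 L/s to N24, N26: 40 each.
    N24: 20+40 = 60 ≤ 80
    N26: 50+40 = 90 ≤ 130
  N3 sheds 100 L/s: no online neighbours, lost.
No further seizures.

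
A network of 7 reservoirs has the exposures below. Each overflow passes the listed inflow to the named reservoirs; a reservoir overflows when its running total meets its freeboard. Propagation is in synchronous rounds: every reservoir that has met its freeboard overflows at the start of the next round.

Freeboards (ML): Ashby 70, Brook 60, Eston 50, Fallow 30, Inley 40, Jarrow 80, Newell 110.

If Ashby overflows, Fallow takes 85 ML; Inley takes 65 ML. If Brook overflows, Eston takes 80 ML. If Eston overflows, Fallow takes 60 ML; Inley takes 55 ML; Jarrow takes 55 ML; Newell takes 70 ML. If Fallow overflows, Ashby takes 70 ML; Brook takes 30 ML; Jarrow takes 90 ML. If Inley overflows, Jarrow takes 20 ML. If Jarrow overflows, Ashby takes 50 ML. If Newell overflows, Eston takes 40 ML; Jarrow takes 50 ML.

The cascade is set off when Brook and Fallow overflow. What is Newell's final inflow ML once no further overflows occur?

70

Round 1 — Brook, Fallow overflow (initial).
  Ashby: +70 → 70 ≥ 70
  Eston: +80 → 80 ≥ 50
  Jarrow: +90 → 90 ≥ 80
Round 2 — Ashby, Eston, Jarrow overflow.
  Inley: +65+55 → 120 ≥ 40
  Newell: +70 → 70 < 110
Round 3 — Inley overflows.
No further overflows.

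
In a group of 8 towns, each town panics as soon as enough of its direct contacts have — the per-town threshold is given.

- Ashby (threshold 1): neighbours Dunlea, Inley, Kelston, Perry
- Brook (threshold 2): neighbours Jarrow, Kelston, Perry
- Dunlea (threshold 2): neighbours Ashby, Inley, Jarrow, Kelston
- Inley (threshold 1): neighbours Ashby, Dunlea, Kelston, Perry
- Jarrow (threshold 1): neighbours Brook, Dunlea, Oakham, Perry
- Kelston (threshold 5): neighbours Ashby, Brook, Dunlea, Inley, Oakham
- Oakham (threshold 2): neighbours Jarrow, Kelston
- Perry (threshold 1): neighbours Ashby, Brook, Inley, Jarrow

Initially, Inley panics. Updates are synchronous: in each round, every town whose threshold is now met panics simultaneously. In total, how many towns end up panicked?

6

Round 1 — Inley panics (initial).
Round 2 — checking thresholds:
  Ashby: 1 of 4 neighbours ≥ 1, panics.
  Dunlea: 1 of 4 neighbours < 2, holds.
  Kelston: 1 of 5 neighbours < 5, holds.
  Perry: 1 of 4 neighbours ≥ 1, panics.
Round 3 — checking thresholds:
  Brook: 1 of 3 neighbours < 2, holds.
  Dunlea: 2 of 4 neighbours ≥ 2, panics.
  Jarrow: 1 of 4 neighbours ≥ 1, panics.
  Kelston: 2 of 5 neighbours < 5, holds.
Round 4 — checking thresholds:
  Brook: 2 of 3 neighbours ≥ 2, panics.
  Kelston: 3 of 5 neighbours < 5, holds.
  Oakham: 1 of 2 neighbours < 2, holds.
Round 5 — no new panics; cascade stops.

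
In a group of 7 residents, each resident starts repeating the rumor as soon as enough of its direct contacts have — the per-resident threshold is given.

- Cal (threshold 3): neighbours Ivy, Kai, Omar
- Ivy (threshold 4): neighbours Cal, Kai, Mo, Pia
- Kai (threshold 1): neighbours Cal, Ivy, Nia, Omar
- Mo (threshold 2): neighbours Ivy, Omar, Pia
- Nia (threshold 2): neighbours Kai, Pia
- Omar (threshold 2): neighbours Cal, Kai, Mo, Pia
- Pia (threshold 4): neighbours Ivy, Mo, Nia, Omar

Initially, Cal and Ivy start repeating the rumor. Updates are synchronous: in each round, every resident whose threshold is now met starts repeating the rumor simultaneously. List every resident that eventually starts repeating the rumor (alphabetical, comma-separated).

Round 1 — Cal, Ivy start repeating the rumor (initial).
Round 2 — checking thresholds:
  Kai: 2 of 4 neighbours ≥ 1, starts repeating the rumor.
  Mo: 1 of 3 neighbours < 2, below threshold.
  Omar: 1 of 4 neighbours < 2, below threshold.
  Pia: 1 of 4 neighbours < 4, below threshold.
Round 3 — checking thresholds:
  Mo: 1 of 3 neighbours < 2, below threshold.
  Nia: 1 of 2 neighbours < 2, below threshold.
  Omar: 2 of 4 neighbours ≥ 2, starts repeating the rumor.
  Pia: 1 of 4 neighbours < 4, below threshold.
Round 4 — checking thresholds:
  Mo: 2 of 3 neighbours ≥ 2, starts repeating the rumor.
  Nia: 1 of 2 neighbours < 2, below threshold.
  Pia: 2 of 4 neighbours < 4, below threshold.
Round 5 — no new spreads; cascade stops.

Cal, Ivy, Kai, Mo, Omar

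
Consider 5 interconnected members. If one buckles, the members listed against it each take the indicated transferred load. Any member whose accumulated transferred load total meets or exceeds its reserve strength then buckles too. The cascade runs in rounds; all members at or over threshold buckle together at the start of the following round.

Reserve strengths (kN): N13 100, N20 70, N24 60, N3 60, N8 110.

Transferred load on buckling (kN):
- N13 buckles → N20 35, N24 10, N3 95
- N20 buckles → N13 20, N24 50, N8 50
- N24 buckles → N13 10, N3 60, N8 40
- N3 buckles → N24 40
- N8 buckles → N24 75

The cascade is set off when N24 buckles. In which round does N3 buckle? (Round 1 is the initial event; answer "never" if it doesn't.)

Round 1 — N24 buckles (initial).
  N13: +10 → 10 < 100
  N3: +60 → 60 ≥ 60
  N8: +40 → 40 < 110
Round 2 — N3 buckles.
No further bucklings.

2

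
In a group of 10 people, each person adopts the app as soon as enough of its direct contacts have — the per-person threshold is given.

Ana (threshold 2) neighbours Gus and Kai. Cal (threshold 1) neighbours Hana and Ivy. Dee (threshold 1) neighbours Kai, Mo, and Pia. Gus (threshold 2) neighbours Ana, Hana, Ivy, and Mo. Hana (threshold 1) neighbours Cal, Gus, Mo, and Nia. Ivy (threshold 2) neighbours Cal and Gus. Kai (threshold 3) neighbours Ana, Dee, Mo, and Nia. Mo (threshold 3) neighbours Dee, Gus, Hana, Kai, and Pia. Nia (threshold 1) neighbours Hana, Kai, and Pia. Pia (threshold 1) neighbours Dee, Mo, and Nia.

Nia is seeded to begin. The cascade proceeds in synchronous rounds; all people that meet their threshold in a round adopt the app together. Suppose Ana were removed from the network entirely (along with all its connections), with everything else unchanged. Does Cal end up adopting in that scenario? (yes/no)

yes

With Ana removed:
Round 1 — Nia adopts the app (initial).
Round 2 — checking thresholds:
  Hana: 1 of 4 neighbours ≥ 1, adopts the app.
  Kai: 1 of 3 neighbours < 3, holds.
  Pia: 1 of 3 neighbours ≥ 1, adopts the app.
Round 3 — checking thresholds:
  Cal: 1 of 2 neighbours ≥ 1, adopts the app.
  Dee: 1 of 3 neighbours ≥ 1, adopts the app.
  Gus: 1 of 3 neighbours < 2, holds.
  Kai: 1 of 3 neighbours < 3, holds.
  Mo: 2 of 5 neighbours < 3, holds.
Round 4 — checking thresholds:
  Gus: 1 of 3 neighbours < 2, holds.
  Ivy: 1 of 2 neighbours < 2, holds.
  Kai: 2 of 3 neighbours < 3, holds.
  Mo: 3 of 5 neighbours ≥ 3, adopts the app.
Round 5 — checking thresholds:
  Gus: 2 of 3 neighbours ≥ 2, adopts the app.
  Ivy: 1 of 2 neighbours < 2, holds.
  Kai: 3 of 3 neighbours ≥ 3, adopts the app.
Round 6 — checking thresholds:
  Ivy: 2 of 2 neighbours ≥ 2, adopts the app.
Round 7 — no new adoptions; cascade stops.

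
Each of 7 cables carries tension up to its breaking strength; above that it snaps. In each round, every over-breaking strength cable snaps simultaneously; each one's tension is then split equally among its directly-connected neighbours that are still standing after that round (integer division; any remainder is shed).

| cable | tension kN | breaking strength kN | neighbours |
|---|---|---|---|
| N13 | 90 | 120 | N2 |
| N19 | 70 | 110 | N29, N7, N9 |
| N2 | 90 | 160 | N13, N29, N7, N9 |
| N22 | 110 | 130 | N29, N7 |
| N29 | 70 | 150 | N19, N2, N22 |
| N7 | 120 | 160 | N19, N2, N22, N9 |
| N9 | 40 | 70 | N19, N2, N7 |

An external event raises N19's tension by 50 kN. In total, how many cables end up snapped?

Round 1 — N19 at 120 > 110. N19 snaps.
  N19 sheds 120 kN to N29, N7, N9: 40 each.
    N29: 70+40 = 110 ≤ 150
    N7: 120+40 = 160 ≤ 160
    N9: 40+40 = 80 > 70
Round 2 — N9 snaps.
  N9 sheds 80 kN to N2, N7: 40 each.
    N2: 90+40 = 130 ≤ 160
    N7: 160+40 = 200 > 160
Round 3 — N7 snaps.
  N7 sheds 200 kN to N2, N22: 100 each.
    N2: 130+100 = 230 > 160
    N22: 110+100 = 210 > 130
Round 4 — N2, N22 snap.
  N2 sheds 230 kN to N13, N29: 115 each.
    N13: 90+115 = 205 > 120
    N29: 110+115 = 225 > 150
  N22 sheds 210 kN to N29: 210 each.
    N29: 225+210 = 435 > 150
Round 5 — N13, N29 snap.
  N13 sheds 205 kN: no online neighbours, lost.
  N29 sheds 435 kN: no online neighbours, lost.
No further breaks.

7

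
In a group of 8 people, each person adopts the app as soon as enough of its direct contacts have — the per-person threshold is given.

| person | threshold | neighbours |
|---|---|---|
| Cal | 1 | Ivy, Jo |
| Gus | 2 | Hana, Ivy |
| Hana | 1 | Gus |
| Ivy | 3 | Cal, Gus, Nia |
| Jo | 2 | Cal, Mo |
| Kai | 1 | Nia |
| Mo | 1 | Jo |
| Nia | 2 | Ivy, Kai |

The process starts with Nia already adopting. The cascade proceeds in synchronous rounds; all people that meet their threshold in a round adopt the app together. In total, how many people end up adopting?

2

Round 1 — Nia adopts the app (initial).
Round 2 — checking thresholds:
  Ivy: 1 of 3 neighbours < 3, below threshold.
  Kai: 1 of 1 neighbours ≥ 1, adopts the app.
Round 3 — no new adoptions; cascade stops.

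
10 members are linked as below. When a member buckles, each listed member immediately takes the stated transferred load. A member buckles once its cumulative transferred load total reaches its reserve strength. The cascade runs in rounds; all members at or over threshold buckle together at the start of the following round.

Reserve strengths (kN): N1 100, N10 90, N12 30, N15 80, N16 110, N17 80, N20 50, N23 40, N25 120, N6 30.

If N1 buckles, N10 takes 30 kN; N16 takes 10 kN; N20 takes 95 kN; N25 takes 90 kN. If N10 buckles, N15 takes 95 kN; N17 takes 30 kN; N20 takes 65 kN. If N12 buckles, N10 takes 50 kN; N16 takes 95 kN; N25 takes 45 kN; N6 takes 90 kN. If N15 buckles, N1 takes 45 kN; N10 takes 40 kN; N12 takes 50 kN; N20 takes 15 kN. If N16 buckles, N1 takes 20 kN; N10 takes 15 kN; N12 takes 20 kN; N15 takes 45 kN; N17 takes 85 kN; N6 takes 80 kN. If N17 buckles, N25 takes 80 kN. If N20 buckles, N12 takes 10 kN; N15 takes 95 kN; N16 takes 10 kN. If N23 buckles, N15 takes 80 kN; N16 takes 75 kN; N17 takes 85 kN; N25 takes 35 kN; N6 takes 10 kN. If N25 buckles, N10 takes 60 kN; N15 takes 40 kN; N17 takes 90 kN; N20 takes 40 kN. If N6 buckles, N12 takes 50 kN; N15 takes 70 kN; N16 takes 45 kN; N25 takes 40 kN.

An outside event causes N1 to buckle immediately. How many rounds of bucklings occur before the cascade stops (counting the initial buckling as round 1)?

6

Round 1 — N1 buckles (initial).
  N10: +30 → 30 < 90
  N16: +10 → 10 < 110
  N20: +95 → 95 ≥ 50
  N25: +90 → 90 < 120
Round 2 — N20 buckles.
  N12: +10 → 10 < 30
  N15: +95 → 95 ≥ 80
  N16: +10 → 20 < 110
Round 3 — N15 buckles.
  N10: +40 → 70 < 90
  N12: +50 → 60 ≥ 30
Round 4 — N12 buckles.
  N10: +50 → 120 ≥ 90
  N16: +95 → 115 ≥ 110
  N25: +45 → 135 ≥ 120
  N6: +90 → 90 ≥ 30
Round 5 — N10, N16, N25, N6 buckle.
  N17: +30+85+90 → 205 ≥ 80
Round 6 — N17 buckles.
No further bucklings.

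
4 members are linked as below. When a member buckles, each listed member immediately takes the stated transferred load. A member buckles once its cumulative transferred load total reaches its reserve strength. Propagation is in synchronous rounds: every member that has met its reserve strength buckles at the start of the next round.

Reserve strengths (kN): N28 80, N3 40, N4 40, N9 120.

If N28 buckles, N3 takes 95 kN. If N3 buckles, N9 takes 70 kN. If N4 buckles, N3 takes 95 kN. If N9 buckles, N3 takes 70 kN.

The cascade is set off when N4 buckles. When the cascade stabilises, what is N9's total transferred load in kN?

Round 1 — N4 buckles (initial).
  N3: +95 → 95 ≥ 40
Round 2 — N3 buckles.
  N9: +70 → 70 < 120
No further bucklings.

70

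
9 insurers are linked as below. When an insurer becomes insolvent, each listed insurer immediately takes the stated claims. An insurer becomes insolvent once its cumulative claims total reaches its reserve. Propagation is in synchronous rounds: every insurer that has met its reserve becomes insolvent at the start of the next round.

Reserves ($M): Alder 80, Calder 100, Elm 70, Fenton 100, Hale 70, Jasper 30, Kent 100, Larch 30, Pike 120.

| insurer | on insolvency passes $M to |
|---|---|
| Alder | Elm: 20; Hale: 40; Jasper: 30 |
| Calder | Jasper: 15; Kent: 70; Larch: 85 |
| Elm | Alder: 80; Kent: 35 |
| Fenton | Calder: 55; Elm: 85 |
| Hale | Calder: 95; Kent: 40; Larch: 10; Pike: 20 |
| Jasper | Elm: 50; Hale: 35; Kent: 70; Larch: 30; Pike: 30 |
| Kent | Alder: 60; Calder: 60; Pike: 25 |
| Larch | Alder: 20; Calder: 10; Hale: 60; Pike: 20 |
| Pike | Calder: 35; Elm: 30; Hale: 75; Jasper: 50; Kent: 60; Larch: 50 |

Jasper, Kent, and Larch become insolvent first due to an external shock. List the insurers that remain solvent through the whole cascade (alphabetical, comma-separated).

Fenton, Pike

Round 1 — Jasper, Kent, Larch become insolvent (initial).
  Alder: +60+20 → 80 ≥ 80
  Calder: +60+10 → 70 < 100
  Elm: +50 → 50 < 70
  Hale: +35+60 → 95 ≥ 70
  Pike: +30+25+20 → 75 < 120
Round 2 — Alder, Hale become insolvent.
  Calder: +95 → 165 ≥ 100
  Elm: +20 → 70 ≥ 70
  Pike: +20 → 95 < 120
Round 3 — Calder, Elm become insolvent.
No further insolvencies.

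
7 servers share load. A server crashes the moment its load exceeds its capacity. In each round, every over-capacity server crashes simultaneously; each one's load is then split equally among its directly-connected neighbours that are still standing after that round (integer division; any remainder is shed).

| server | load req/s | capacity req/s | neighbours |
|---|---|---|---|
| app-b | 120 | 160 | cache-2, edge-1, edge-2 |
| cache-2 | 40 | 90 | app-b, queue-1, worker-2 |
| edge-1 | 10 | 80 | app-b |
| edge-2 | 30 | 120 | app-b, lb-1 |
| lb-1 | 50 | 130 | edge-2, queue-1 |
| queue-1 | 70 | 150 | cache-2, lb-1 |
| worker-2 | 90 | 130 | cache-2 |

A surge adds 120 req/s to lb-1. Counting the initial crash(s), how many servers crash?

Round 1 — lb-1 at 170 > 130. lb-1 crashes.
  lb-1 sheds 170 req/s to edge-2, queue-1: 85 each.
    edge-2: 30+85 = 115 ≤ 120
    queue-1: 70+85 = 155 > 150
Round 2 — queue-1 crashes.
  queue-1 sheds 155 req/s to cache-2: 155 each.
    cache-2: 40+155 = 195 > 90
Round 3 — cache-2 crashes.
  cache-2 sheds 195 req/s to app-b, worker-2: 97 each (1 lost).
    app-b: 120+97 = 217 > 160
    worker-2: 90+97 = 187 > 130
Round 4 — app-b, worker-2 crash.
  app-b sheds 217 req/s to edge-1, edge-2: 108 each (1 lost).
    edge-1: 10+108 = 118 > 80
    edge-2: 115+108 = 223 > 120
  worker-2 sheds 187 req/s: no online neighbours, lost.
Round 5 — edge-1, edge-2 crash.
  edge-1 sheds 118 req/s: no online neighbours, lost.
  edge-2 sheds 223 req/s: no online neighbours, lost.
No further crashes.

7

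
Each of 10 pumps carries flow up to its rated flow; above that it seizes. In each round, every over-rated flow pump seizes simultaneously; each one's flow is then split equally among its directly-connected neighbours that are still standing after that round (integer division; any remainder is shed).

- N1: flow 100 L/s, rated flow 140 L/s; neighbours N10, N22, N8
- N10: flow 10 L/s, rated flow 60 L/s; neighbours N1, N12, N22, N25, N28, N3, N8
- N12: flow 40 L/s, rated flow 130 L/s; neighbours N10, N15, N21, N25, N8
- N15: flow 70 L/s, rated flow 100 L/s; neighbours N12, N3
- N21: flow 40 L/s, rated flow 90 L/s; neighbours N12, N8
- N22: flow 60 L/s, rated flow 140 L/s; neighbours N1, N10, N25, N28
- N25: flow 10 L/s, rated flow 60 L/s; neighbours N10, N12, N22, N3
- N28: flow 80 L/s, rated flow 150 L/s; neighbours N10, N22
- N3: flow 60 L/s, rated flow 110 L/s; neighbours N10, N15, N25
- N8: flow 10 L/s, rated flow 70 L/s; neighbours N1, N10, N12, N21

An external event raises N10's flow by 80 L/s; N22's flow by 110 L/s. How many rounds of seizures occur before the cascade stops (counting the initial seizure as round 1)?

Round 1 — N10 at 90 > 60; N22 at 170 > 140. N10, N22 seize.
  N10 sheds 90 L/s to N1, N12, N25, N28, N3, N8: 15 each.
    N1: 100+15 = 115 ≤ 140
    N12: 40+15 = 55 ≤ 130
    N25: 10+15 = 25 ≤ 60
    N28: 80+15 = 95 ≤ 150
    N3: 60+15 = 75 ≤ 110
    N8: 10+15 = 25 ≤ 70
  N22 sheds 170 L/s to N1, N25, N28: 56 each (2 lost).
    N1: 115+56 = 171 > 140
    N25: 25+56 = 81 > 60
    N28: 95+56 = 151 > 150
Round 2 — N1, N25, N28 seize.
  N1 sheds 171 L/s to N8: 171 each.
    N8: 25+171 = 196 > 70
  N25 sheds 81 L/s to N12, N3: 40 each (1 lost).
    N12: 55+40 = 95 ≤ 130
    N3: 75+40 = 115 > 110
  N28 sheds 151 L/s: no online neighbours, lost.
Round 3 — N3, N8 seize.
  N3 sheds 115 L/s to N15: 115 each.
    N15: 70+115 = 185 > 100
  N8 sheds 196 L/s to N12, N21: 98 each.
    N12: 95+98 = 193 > 130
    N21: 40+98 = 138 > 90
Round 4 — N12, N15, N21 seize.
  N12 sheds 193 L/s: no online neighbours, lost.
  N15 sheds 185 L/s: no online neighbours, lost.
  N21 sheds 138 L/s: no online neighbours, lost.
No further seizures.

4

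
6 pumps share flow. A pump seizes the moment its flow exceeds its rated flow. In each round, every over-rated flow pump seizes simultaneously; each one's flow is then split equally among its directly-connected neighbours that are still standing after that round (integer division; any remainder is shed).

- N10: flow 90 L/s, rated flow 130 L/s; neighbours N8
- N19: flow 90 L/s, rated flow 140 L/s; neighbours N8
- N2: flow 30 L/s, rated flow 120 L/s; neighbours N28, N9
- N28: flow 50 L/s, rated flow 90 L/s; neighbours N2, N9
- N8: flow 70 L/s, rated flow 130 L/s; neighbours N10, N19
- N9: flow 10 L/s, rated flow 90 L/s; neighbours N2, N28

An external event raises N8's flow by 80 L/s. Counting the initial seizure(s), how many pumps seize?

Round 1 — N8 at 150 > 130. N8 seizes.
  N8 sheds 150 L/s to N10, N19: 75 each.
    N10: 90+75 = 165 > 130
    N19: 90+75 = 165 > 140
Round 2 — N10, N19 seize.
  N10 sheds 165 L/s: no online neighbours, lost.
  N19 sheds 165 L/s: no online neighbours, lost.
No further seizures.

3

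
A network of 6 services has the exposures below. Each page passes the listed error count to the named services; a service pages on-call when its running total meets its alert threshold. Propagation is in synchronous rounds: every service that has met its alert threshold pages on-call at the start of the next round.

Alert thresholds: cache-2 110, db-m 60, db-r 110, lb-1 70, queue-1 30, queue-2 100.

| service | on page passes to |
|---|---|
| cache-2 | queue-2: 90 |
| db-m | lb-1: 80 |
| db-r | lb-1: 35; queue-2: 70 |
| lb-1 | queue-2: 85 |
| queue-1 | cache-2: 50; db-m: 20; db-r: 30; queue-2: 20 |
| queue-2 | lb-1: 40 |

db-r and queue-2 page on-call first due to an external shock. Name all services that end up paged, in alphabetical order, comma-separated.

Round 1 — db-r, queue-2 page on-call (initial).
  lb-1: +35+40 → 75 ≥ 70
Round 2 — lb-1 pages on-call.
No further pages.

db-r, lb-1, queue-2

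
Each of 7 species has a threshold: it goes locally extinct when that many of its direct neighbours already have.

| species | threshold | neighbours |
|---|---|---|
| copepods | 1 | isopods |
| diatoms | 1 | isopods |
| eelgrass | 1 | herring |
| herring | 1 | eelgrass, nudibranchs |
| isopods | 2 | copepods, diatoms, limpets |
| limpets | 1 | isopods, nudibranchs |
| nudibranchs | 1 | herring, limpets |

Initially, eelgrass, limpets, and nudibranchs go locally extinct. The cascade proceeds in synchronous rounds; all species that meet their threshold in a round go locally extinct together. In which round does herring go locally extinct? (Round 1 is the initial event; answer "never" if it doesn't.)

2

Round 1 — eelgrass, limpets, nudibranchs go locally extinct (initial).
Round 2 — checking thresholds:
  herring: 2 of 2 neighbours ≥ 1, goes locally extinct.
  isopods: 1 of 3 neighbours < 2, holds.
Round 3 — no new extinctions; cascade stops.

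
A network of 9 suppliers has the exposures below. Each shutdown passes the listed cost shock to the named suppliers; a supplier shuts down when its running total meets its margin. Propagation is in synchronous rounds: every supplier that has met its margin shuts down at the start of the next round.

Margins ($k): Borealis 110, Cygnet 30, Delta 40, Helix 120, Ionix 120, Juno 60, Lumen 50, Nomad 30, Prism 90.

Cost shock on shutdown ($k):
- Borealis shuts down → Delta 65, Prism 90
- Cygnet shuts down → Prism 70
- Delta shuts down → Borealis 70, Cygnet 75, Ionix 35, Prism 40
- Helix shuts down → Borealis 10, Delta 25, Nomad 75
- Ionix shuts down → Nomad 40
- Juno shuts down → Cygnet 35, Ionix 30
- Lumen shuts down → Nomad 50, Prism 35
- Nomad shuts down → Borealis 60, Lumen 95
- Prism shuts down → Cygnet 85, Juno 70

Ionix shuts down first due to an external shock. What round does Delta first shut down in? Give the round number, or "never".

Round 1 — Ionix shuts down (initial).
  Nomad: +40 → 40 ≥ 30
Round 2 — Nomad shuts down.
  Borealis: +60 → 60 < 110
  Lumen: +95 → 95 ≥ 50
Round 3 — Lumen shuts down.
  Prism: +35 → 35 < 90
No further shutdowns.

never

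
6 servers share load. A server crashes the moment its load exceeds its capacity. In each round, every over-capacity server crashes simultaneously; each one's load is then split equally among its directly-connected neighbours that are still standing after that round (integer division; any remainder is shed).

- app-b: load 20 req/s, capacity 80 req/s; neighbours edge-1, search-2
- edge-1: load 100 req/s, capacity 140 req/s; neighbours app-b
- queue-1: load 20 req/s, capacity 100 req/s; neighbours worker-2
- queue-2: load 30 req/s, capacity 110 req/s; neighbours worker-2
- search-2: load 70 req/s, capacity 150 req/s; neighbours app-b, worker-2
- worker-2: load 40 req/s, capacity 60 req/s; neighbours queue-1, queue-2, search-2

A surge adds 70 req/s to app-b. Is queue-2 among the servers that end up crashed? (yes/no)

no

Round 1 — app-b at 90 > 80. app-b crashes.
  app-b sheds 90 req/s to edge-1, search-2: 45 each.
    edge-1: 100+45 = 145 > 140
    search-2: 70+45 = 115 ≤ 150
Round 2 — edge-1 crashes.
  edge-1 sheds 145 req/s: no online neighbours, lost.
No further crashes.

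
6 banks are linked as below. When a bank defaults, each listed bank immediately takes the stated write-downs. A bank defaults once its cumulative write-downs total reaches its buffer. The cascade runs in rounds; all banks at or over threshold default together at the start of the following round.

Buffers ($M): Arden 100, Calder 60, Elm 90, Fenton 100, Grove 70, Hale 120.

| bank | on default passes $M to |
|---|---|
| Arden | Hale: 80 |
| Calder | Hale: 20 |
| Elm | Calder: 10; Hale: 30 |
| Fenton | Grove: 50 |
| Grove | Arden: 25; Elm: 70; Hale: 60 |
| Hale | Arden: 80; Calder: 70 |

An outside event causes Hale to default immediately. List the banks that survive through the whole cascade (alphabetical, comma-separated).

Round 1 — Hale defaults (initial).
  Arden: +80 → 80 < 100
  Calder: +70 → 70 ≥ 60
Round 2 — Calder defaults.
No further defaults.

Arden, Elm, Fenton, Grove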